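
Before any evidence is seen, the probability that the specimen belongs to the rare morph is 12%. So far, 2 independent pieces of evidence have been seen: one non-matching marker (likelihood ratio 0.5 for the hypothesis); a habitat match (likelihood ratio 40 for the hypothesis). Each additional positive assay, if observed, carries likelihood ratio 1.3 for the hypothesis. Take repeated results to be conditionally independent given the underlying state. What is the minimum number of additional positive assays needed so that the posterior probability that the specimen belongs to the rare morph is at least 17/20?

3

Prior odds = 0.12/0.88 = 3/22.
Combined Bayes factor of the evidence already in hand = 0.5 × 40 = 20.
Odds after that evidence = (3/22) × 20 = 30/11.
Target odds = 0.85/0.15 = 17/3.
Need 1.3ⁿ ≥ 17/3 ÷ (30/11) = 187/90.
1.3² = 1.69 falls short of 187/90 but 1.3³ = 2.197 reaches it, so n = 3.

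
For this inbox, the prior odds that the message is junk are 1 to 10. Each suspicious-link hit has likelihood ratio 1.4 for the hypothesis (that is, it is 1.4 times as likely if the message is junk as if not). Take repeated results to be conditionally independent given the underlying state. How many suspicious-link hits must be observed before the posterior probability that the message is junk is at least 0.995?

23

Prior odds = 0.1.
Likelihood ratio per suspicious-link hit = 1.4.
Target posterior odds = 0.995/0.005 = 199.
Require 1.4ⁿ ≥ 199 ÷ 0.1 = 1990.
1.4²² ≈1639.9 falls short of 1990 but 1.4²³ ≈2295.86 reaches it, so n = 23.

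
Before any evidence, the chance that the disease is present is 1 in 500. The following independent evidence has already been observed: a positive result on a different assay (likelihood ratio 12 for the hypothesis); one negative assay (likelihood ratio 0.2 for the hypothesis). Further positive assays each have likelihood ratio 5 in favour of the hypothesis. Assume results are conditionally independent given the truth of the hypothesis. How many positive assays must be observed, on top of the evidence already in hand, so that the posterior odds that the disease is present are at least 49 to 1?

6

Prior odds = 0.002/0.998 = 1/499.
Combined Bayes factor of the evidence already in hand = 12 × 0.2 = 2.4.
Odds after that evidence = (1/499) × 2.4 = 12/2495.
Target odds = 49.
Need 5ⁿ ≥ 49 ÷ (12/2495) = 122255/12.
5⁵ = 3125 falls short of 122255/12 but 5⁶ = 15625 reaches it, so n = 6.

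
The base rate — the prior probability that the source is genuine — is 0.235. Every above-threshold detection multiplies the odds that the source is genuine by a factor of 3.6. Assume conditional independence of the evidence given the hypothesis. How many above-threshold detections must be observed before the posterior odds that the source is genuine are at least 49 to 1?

4

Prior odds = 0.235/0.765 = 47/153.
Likelihood ratio per above-threshold detection = 3.6.
Target odds = 49.
Require 3.6ⁿ ≥ 49 ÷ (47/153) = 7497/47.
3.6³ = 46.656 falls short of 7497/47 but 3.6⁴ = 167.9616 reaches it, so n = 4.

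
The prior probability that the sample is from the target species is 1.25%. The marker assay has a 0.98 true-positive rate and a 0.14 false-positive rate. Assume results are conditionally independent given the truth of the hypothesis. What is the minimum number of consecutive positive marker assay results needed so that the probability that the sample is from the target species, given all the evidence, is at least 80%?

Prior odds = 0.0125/0.9875 = 1/79.
Likelihood ratio of a positive result = 0.98/0.14 = 7.
Target posterior odds = 0.8/0.2 = 4.
Need (1/79) × 7ⁿ ≥ 4, i.e. 7ⁿ ≥ 316.
7² = 49 falls short of 316 but 7³ = 343 reaches it, so n = 3.

3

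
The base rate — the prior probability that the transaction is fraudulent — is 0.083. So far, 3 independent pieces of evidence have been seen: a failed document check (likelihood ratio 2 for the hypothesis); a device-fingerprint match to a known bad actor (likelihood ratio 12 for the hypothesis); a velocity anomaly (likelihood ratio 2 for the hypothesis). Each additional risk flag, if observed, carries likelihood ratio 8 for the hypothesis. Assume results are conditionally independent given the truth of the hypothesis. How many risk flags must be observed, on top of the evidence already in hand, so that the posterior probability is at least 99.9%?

Prior odds = 0.083/0.917 = 83/917.
Combined Bayes factor of the evidence already in hand = 2 × 12 × 2 = 48.
Odds after that evidence = (83/917) × 48 = 3984/917.
Target odds = 0.999/0.001 = 999.
Need 8ⁿ ≥ 999 ÷ (3984/917) = 305361/1328.
8² = 64 falls short of 305361/1328 but 8³ = 512 reaches it, so n = 3.

3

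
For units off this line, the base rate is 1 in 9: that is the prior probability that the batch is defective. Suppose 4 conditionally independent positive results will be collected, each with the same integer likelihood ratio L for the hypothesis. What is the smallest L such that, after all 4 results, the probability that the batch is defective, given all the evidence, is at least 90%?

3

Prior odds = (1/9)/(8/9) = 0.125.
Target odds = 0.9/0.1 = 9.
Need L⁴ ≥ 9 ÷ 0.125 = 72.
2⁴ = 16 < 72 ≤ 81 = 3⁴, so L = 3.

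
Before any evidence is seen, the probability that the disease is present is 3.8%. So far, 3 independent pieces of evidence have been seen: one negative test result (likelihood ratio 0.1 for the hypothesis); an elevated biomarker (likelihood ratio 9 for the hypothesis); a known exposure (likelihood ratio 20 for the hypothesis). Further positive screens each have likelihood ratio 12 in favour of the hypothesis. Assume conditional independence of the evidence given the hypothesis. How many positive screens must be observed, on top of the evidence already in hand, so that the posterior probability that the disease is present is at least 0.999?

Prior odds = 0.038/0.962 = 19/481.
Combined Bayes factor of the evidence already in hand = 0.1 × 9 × 20 = 18.
Odds after that evidence = (19/481) × 18 = 342/481.
Target odds = 0.999/0.001 = 999.
Need 12ⁿ ≥ 999 ÷ (342/481) = 53391/38.
12² = 144 falls short of 53391/38 but 12³ = 1728 reaches it, so n = 3.

3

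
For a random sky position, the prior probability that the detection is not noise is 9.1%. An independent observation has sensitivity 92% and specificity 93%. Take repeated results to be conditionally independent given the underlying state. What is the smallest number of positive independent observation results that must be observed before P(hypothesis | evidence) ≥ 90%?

2

Prior odds = 0.091/0.909 = 91/909.
False-positive rate = 1 − 0.93 = 0.07; likelihood ratio of a positive = 0.92/0.07 = 92/7.
Target posterior odds = 0.9/0.1 = 9.
Require (92/7)ⁿ ≥ 9 ÷ (91/909) = 8181/91.
(92/7)¹ = 92/7 falls short of 8181/91 but (92/7)² = 8464/49 reaches it, so n = 2.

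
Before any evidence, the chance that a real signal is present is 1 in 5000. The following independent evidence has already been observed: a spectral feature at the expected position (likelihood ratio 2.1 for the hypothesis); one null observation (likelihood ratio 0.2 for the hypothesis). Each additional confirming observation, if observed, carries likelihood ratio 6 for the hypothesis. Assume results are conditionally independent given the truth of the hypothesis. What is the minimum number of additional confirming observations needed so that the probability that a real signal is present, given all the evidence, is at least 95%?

7

Prior odds = 0.0002/0.9998 = 1/4999.
Combined Bayes factor of the evidence already in hand = 2.1 × 0.2 = 0.42.
Odds after that evidence = (1/4999) × 0.42 = 21/249950.
Target odds = 0.95/0.05 = 19.
Need 6ⁿ ≥ 19 ÷ (21/249950) = 4749050/21.
6⁶ = 46656 falls short of 4749050/21 but 6⁷ = 279936 reaches it, so n = 7.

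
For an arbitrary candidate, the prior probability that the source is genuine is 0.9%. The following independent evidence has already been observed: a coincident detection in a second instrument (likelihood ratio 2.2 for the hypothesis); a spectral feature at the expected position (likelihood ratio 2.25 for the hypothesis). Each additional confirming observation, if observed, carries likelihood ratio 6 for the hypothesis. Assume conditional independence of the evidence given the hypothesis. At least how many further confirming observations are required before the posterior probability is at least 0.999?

6

Prior odds = 0.009/0.991 = 9/991.
Combined Bayes factor of the evidence already in hand = 2.2 × 2.25 = 4.95.
Odds after that evidence = (9/991) × 4.95 = 891/19820.
Target odds = 0.999/0.001 = 999.
Need 6ⁿ ≥ 999 ÷ (891/19820) = 733340/33.
6⁵ = 7776 falls short of 733340/33 but 6⁶ = 46656 reaches it, so n = 6.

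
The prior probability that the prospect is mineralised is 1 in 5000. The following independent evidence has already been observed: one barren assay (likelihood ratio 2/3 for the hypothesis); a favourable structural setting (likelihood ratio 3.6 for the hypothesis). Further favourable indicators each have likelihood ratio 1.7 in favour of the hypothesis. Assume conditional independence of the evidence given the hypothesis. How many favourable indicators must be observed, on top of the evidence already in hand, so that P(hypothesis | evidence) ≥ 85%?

18

Prior odds = 0.0002/0.9998 = 1/4999.
Combined Bayes factor of the evidence already in hand = (2/3) × 3.6 = 2.4.
Odds after that evidence = (1/4999) × 2.4 = 12/24995.
Target odds = 0.85/0.15 = 17/3.
Need 1.7ⁿ ≥ 17/3 ÷ (12/24995) = 424915/36.
1.7¹⁷ ≈8272.4 falls short of 424915/36 but 1.7¹⁸ ≈14063.1 reaches it, so n = 18.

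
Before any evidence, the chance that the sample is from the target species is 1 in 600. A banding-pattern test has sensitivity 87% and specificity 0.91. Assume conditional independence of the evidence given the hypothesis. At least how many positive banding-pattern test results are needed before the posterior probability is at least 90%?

Prior odds: (1/600) ÷ (599/600) = 1/599.
False-positive rate = 1 − 0.91 = 0.09; likelihood ratio of a positive = 0.87/0.09 = 29/3.
Target posterior odds = 0.9/0.1 = 9.
Need (1/599) × (29/3)ⁿ ≥ 9, i.e. (29/3)ⁿ ≥ 5391.
(29/3)³ = 24389/27 falls short of 5391 but (29/3)⁴ = 707281/81 reaches it, so n = 4.

4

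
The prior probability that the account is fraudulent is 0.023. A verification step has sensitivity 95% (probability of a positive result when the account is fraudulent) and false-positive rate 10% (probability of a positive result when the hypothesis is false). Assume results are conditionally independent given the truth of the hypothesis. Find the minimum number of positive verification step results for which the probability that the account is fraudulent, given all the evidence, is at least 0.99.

4

Prior odds: 0.023 ÷ 0.977 = 23/977.
Likelihood ratio of a positive result = 0.95/0.1 = 9.5.
Target odds: 0.99 ÷ 0.01 = 99.
Need (23/977) × 9.5ⁿ ≥ 99, i.e. 9.5ⁿ ≥ 96723/23.
9.5³ = 857.375 falls short of 96723/23 but 9.5⁴ = 8145.0625 reaches it, so n = 4.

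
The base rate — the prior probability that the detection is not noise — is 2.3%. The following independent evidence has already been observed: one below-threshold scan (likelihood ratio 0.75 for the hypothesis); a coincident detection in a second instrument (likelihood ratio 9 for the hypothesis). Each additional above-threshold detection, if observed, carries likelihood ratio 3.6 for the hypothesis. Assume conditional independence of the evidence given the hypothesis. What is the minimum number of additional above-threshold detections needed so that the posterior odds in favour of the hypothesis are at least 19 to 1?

Prior odds = 0.023/0.977 = 23/977.
Combined Bayes factor of the evidence already in hand = 0.75 × 9 = 6.75.
Odds after that evidence = (23/977) × 6.75 = 621/3908.
Target odds = 19.
Need 3.6ⁿ ≥ 19 ÷ (621/3908) = 74252/621.
3.6³ = 46.656 falls short of 74252/621 but 3.6⁴ = 167.9616 reaches it, so n = 4.

4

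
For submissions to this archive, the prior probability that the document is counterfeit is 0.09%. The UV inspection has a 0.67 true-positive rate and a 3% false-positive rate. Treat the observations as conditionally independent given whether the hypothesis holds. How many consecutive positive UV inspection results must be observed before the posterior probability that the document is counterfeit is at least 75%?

Prior odds = 0.0009/0.9991 = 9/9991.
Likelihood ratio of a positive result = 0.67/0.03 = 67/3.
Target posterior odds = 0.75/0.25 = 3.
Need (9/9991) × (67/3)ⁿ ≥ 3, i.e. (67/3)ⁿ ≥ 9991/3.
(67/3)² = 4489/9 falls short of 9991/3 but (67/3)³ = 300763/27 reaches it, so n = 3.

3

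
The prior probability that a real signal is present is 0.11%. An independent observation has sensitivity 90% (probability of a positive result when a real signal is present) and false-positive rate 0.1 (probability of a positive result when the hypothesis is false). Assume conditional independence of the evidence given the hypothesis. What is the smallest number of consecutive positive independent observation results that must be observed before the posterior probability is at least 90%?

5

Prior odds: 0.0011 ÷ 0.9989 = 11/9989.
Likelihood ratio of a positive result = 0.9/0.1 = 9.
Target odds: 0.9 ÷ 0.1 = 9.
Require 9ⁿ ≥ 9 ÷ (11/9989) = 89901/11.
9⁴ = 6561 falls short of 89901/11 but 9⁵ = 59049 reaches it, so n = 5.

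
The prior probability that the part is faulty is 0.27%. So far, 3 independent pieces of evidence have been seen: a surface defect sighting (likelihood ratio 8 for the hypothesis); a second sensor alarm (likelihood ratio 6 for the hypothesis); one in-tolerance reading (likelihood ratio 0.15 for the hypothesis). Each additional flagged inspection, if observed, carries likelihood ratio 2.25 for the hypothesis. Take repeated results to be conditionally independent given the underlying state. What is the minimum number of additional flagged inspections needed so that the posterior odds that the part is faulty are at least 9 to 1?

Prior odds = 0.0027/0.9973 = 27/9973.
Combined Bayes factor of the evidence already in hand = 8 × 6 × 0.15 = 7.2.
Odds after that evidence = (27/9973) × 7.2 = 972/49865.
Target odds = 9.
Need 2.25ⁿ ≥ 9 ÷ (972/49865) = 49865/108.
2.25⁷ = 4782969/16384 falls short of 49865/108 but 2.25⁸ = 43046721/65536 reaches it, so n = 8.

8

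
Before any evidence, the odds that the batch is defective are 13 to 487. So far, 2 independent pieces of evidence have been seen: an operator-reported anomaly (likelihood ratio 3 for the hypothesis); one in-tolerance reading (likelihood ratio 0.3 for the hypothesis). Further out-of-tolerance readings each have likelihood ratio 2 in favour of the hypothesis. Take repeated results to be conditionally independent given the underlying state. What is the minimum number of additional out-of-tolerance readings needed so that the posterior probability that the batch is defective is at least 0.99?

13

Prior odds = 13/487.
Combined Bayes factor of the evidence already in hand = 3 × 0.3 = 0.9.
Odds after that evidence = (13/487) × 0.9 = 117/4870.
Target odds = 0.99/0.01 = 99.
Need 2ⁿ ≥ 99 ÷ (117/4870) = 53570/13.
2¹² = 4096 falls short of 53570/13 but 2¹³ = 8192 reaches it, so n = 13.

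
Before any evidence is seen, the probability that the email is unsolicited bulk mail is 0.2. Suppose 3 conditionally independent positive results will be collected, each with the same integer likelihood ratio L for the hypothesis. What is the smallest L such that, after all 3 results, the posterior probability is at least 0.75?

Prior odds = 0.2/0.8 = 0.25.
Target odds = 0.75/0.25 = 3.
Need L³ ≥ 3 ÷ 0.25 = 12.
2³ = 8 < 12 ≤ 27 = 3³, so L = 3.

3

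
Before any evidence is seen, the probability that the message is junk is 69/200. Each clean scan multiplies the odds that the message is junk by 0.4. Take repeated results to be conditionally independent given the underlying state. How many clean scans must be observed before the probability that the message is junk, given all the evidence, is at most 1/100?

5

Prior odds = 0.345/0.655 = 69/131.
Likelihood ratio per clean scan = 0.4.
Target odds: 0.01 ÷ 0.99 = 1/99.
Require 0.4ⁿ ≤ 1/99 ÷ (69/131) = 131/6831.
0.4⁴ = 0.0256 is still above 131/6831 but 0.4⁵ = 0.01024 is at or below it, so n = 5.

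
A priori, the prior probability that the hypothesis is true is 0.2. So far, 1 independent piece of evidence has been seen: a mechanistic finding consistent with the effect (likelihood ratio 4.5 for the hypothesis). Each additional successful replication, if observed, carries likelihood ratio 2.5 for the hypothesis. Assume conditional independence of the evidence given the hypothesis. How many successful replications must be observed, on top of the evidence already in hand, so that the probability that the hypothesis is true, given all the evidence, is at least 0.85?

2

Prior odds = 0.2/0.8 = 0.25.
Bayes factor of the evidence already in hand = 4.5.
Odds after that evidence = 0.25 × 4.5 = 1.125.
Target odds = 0.85/0.15 = 17/3.
Need 2.5ⁿ ≥ 17/3 ÷ 1.125 = 136/27.
2.5¹ = 2.5 falls short of 136/27 but 2.5² = 6.25 reaches it, so n = 2.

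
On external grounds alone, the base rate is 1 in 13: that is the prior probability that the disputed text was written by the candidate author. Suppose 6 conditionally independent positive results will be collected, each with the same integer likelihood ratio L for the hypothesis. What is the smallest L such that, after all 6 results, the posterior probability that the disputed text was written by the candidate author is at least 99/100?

4

Prior odds = (1/13)/(12/13) = 1/12.
Target odds = 0.99/0.01 = 99.
Need L⁶ ≥ 99 ÷ (1/12) = 1188.
3⁶ = 729 < 1188 ≤ 4096 = 4⁶, so L = 4.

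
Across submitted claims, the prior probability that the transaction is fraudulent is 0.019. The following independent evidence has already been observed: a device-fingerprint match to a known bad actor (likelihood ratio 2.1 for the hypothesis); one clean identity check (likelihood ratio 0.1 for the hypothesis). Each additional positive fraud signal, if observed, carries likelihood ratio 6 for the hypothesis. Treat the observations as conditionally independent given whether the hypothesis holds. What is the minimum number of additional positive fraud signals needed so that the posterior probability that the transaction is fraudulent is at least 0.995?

7

Prior odds = 0.019/0.981 = 19/981.
Combined Bayes factor of the evidence already in hand = 2.1 × 0.1 = 0.21.
Odds after that evidence = (19/981) × 0.21 = 133/32700.
Target odds = 0.995/0.005 = 199.
Need 6ⁿ ≥ 199 ÷ (133/32700) = 6507300/133.
6⁶ = 46656 falls short of 6507300/133 but 6⁷ = 279936 reaches it, so n = 7.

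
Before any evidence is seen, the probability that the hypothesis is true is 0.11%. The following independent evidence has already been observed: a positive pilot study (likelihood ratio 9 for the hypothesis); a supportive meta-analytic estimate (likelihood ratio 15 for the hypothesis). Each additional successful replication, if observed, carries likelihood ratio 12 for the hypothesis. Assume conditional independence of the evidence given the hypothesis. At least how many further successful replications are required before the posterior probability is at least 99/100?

3

Prior odds = 0.0011/0.9989 = 11/9989.
Combined Bayes factor of the evidence already in hand = 9 × 15 = 135.
Odds after that evidence = (11/9989) × 135 = 1485/9989.
Target odds = 0.99/0.01 = 99.
Need 12ⁿ ≥ 99 ÷ (1485/9989) = 9989/15.
12² = 144 falls short of 9989/15 but 12³ = 1728 reaches it, so n = 3.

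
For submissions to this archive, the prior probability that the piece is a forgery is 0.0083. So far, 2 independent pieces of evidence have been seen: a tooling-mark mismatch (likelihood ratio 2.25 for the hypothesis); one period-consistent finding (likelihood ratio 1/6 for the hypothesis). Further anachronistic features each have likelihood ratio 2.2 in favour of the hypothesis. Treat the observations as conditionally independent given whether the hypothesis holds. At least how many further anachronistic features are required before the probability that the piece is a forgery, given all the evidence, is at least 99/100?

Prior odds = 0.0083/0.9917 = 83/9917.
Combined Bayes factor of the evidence already in hand = 2.25 × (1/6) = 0.375.
Odds after that evidence = (83/9917) × 0.375 = 249/79336.
Target odds = 0.99/0.01 = 99.
Need 2.2ⁿ ≥ 99 ÷ (249/79336) = 2618088/83.
2.2¹³ ≈28281 falls short of 2618088/83 but 2.2¹⁴ ≈62218.2 reaches it, so n = 14.

14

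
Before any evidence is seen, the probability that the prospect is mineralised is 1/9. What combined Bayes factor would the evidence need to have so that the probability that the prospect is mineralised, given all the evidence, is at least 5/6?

Prior odds = (1/9)/(8/9) = 0.125.
Target odds = (5/6)/(1/6) = 5.
Required Bayes factor = 5 ÷ 0.125 = 40.

40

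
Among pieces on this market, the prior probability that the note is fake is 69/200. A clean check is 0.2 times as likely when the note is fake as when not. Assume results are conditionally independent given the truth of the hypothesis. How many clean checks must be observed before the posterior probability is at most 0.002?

4

Prior odds = 0.345/0.655 = 69/131.
Likelihood ratio per clean check = 0.2.
Target posterior odds = 0.002/0.998 = 1/499.
Require 0.2ⁿ ≤ 1/499 ÷ (69/131) = 131/34431.
0.2³ = 0.008 is still above 131/34431 but 0.2⁴ = 0.0016 is at or below it, so n = 4.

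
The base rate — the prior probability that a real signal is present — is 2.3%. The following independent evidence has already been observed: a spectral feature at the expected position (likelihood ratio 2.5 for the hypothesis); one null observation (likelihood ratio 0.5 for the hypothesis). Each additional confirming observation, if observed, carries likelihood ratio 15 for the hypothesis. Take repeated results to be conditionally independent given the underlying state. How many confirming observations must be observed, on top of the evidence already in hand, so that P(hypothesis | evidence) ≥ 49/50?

Prior odds = 0.023/0.977 = 23/977.
Combined Bayes factor of the evidence already in hand = 2.5 × 0.5 = 1.25.
Odds after that evidence = (23/977) × 1.25 = 115/3908.
Target odds = 0.98/0.02 = 49.
Need 15ⁿ ≥ 49 ÷ (115/3908) = 191492/115.
15² = 225 falls short of 191492/115 but 15³ = 3375 reaches it, so n = 3.

3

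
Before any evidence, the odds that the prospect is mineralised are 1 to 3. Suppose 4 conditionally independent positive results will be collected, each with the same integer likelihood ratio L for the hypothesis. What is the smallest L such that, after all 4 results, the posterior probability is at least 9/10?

3

Prior odds = 1/3.
Target odds = 0.9/0.1 = 9.
Need L⁴ ≥ 9 ÷ (1/3) = 27.
2⁴ = 16 < 27 ≤ 81 = 3⁴, so L = 3.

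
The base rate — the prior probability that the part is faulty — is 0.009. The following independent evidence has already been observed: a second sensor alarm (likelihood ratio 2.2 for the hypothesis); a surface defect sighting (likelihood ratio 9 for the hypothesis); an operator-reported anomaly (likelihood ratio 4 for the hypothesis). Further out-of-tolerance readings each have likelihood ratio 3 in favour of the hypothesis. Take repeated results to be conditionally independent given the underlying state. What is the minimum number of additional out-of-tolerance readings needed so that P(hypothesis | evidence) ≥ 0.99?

5

Prior odds = 0.009/0.991 = 9/991.
Combined Bayes factor of the evidence already in hand = 2.2 × 9 × 4 = 79.2.
Odds after that evidence = (9/991) × 79.2 = 3564/4955.
Target odds = 0.99/0.01 = 99.
Need 3ⁿ ≥ 99 ÷ (3564/4955) = 4955/36.
3⁴ = 81 falls short of 4955/36 but 3⁵ = 243 reaches it, so n = 5.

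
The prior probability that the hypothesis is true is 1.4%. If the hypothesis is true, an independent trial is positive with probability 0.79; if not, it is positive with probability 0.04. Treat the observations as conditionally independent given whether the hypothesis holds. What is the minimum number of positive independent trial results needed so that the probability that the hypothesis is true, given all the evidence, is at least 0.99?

3

Prior odds = 0.014/0.986 = 7/493.
Likelihood ratio of a positive = 0.79/0.04 = 19.75.
Target posterior odds = 0.99/0.01 = 99.
Require 19.75ⁿ ≥ 99 ÷ (7/493) = 48807/7.
19.75² = 390.0625 falls short of 48807/7 but 19.75³ = 7703.734375 reaches it, so n = 3.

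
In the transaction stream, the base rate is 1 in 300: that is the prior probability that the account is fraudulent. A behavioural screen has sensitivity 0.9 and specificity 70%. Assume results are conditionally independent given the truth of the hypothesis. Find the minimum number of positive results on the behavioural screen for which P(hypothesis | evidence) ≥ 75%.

7

Prior odds: (1/300) ÷ (299/300) = 1/299.
False-positive rate = 1 − 0.7 = 0.3; likelihood ratio of a positive = 0.9/0.3 = 3.
Target posterior odds = 0.75/0.25 = 3.
Need (1/299) × 3ⁿ ≥ 3, i.e. 3ⁿ ≥ 897.
3⁶ = 729 falls short of 897 but 3⁷ = 2187 reaches it, so n = 7.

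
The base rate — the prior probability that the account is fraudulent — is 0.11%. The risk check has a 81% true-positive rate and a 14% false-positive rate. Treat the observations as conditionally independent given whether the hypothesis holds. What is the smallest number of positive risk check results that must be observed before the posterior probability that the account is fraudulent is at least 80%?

Prior odds = 0.0011/0.9989 = 11/9989.
Likelihood ratio of a positive result = 0.81/0.14 = 81/14.
Target posterior odds = 0.8/0.2 = 4.
Require (81/14)ⁿ ≥ 4 ÷ (11/9989) = 39956/11.
(81/14)⁴ = 43046721/38416 falls short of 39956/11 but (81/14)⁵ ≈6483.13 reaches it, so n = 5.

5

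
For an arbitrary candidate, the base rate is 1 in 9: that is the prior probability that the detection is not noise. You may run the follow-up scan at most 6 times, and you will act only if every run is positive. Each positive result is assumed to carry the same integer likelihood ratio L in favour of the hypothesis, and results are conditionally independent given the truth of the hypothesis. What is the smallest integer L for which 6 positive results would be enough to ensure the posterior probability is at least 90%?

3

Prior odds = (1/9)/(8/9) = 0.125.
Target odds = 0.9/0.1 = 9.
Need L⁶ ≥ 9 ÷ 0.125 = 72.
2⁶ = 64 < 72 ≤ 729 = 3⁶, so L = 3.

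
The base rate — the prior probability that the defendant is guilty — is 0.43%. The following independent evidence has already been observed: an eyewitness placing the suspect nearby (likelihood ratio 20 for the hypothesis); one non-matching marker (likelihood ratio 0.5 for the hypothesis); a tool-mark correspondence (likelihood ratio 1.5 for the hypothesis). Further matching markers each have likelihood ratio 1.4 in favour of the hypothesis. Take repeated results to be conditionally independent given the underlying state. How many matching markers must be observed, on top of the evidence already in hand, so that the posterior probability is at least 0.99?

22

Prior odds = 0.0043/0.9957 = 43/9957.
Combined Bayes factor of the evidence already in hand = 20 × 0.5 × 1.5 = 15.
Odds after that evidence = (43/9957) × 15 = 215/3319.
Target odds = 0.99/0.01 = 99.
Need 1.4ⁿ ≥ 99 ÷ (215/3319) = 328581/215.
1.4²¹ ≈1171.36 falls short of 328581/215 but 1.4²² ≈1639.9 reaches it, so n = 22.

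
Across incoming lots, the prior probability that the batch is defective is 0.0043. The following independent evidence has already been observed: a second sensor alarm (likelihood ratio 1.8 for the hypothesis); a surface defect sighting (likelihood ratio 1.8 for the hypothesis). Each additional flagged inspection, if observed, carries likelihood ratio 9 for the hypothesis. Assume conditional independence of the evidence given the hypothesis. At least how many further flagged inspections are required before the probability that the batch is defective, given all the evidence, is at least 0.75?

3

Prior odds = 0.0043/0.9957 = 43/9957.
Combined Bayes factor of the evidence already in hand = 1.8 × 1.8 = 3.24.
Odds after that evidence = (43/9957) × 3.24 = 1161/82975.
Target odds = 0.75/0.25 = 3.
Need 9ⁿ ≥ 3 ÷ (1161/82975) = 82975/387.
9² = 81 falls short of 82975/387 but 9³ = 729 reaches it, so n = 3.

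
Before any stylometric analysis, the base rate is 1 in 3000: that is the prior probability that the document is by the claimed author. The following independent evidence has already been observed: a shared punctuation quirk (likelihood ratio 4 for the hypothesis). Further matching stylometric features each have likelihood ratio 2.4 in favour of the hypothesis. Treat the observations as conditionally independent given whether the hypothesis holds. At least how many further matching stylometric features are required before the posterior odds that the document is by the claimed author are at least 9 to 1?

Prior odds = (1/3000)/(2999/3000) = 1/2999.
Bayes factor of the evidence already in hand = 4.
Odds after that evidence = (1/2999) × 4 = 4/2999.
Target odds = 9.
Need 2.4ⁿ ≥ 9 ÷ (4/2999) = 6747.75.
2.4¹⁰ ≈6340.34 falls short of 6747.75 but 2.4¹¹ ≈15216.8 reaches it, so n = 11.

11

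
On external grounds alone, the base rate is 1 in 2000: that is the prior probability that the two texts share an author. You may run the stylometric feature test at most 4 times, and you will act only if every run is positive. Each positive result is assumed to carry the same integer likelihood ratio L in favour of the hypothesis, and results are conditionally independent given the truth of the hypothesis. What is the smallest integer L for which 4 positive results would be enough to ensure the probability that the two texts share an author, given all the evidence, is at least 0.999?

Prior odds = 0.0005/0.9995 = 1/1999.
Target odds = 0.999/0.001 = 999.
Need L⁴ ≥ 999 ÷ (1/1999) = 1997001.
37⁴ = 1874161 < 1997001 ≤ 2085136 = 38⁴, so L = 38.

38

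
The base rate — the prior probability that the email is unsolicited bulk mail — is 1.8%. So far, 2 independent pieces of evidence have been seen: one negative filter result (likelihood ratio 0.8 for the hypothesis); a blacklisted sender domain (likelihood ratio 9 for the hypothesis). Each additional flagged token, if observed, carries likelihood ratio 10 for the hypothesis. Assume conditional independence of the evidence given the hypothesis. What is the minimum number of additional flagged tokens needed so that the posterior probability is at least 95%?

Prior odds = 0.018/0.982 = 9/491.
Combined Bayes factor of the evidence already in hand = 0.8 × 9 = 7.2.
Odds after that evidence = (9/491) × 7.2 = 324/2455.
Target odds = 0.95/0.05 = 19.
Need 10ⁿ ≥ 19 ÷ (324/2455) = 46645/324.
10² = 100 falls short of 46645/324 but 10³ = 1000 reaches it, so n = 3.

3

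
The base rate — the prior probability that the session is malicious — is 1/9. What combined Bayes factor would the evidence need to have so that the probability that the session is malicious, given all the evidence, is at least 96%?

Prior odds = (1/9)/(8/9) = 0.125.
Target odds = 0.96/0.04 = 24.
Required Bayes factor = 24 ÷ 0.125 = 192.

192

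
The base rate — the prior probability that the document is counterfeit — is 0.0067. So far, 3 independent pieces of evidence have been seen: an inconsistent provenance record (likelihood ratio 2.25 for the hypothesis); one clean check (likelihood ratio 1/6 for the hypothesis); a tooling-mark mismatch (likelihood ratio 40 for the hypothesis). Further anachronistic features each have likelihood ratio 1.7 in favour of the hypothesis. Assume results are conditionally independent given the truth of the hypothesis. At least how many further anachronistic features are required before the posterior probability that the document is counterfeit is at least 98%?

12

Prior odds = 0.0067/0.9933 = 67/9933.
Combined Bayes factor of the evidence already in hand = 2.25 × (1/6) × 40 = 15.
Odds after that evidence = (67/9933) × 15 = 335/3311.
Target odds = 0.98/0.02 = 49.
Need 1.7ⁿ ≥ 49 ÷ (335/3311) = 162239/335.
1.7¹¹ ≈342.719 falls short of 162239/335 but 1.7¹² ≈582.622 reaches it, so n = 12.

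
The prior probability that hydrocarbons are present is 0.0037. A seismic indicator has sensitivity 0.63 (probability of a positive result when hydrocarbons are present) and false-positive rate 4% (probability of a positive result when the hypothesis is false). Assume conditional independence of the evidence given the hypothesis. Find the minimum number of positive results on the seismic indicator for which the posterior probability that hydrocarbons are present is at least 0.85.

3

Prior odds = 0.0037/0.9963 = 37/9963.
Likelihood ratio of a positive result = 0.63/0.04 = 15.75.
Target odds: 0.85 ÷ 0.15 = 17/3.
Need (37/9963) × 15.75ⁿ ≥ 17/3, i.e. 15.75ⁿ ≥ 56457/37.
15.75² = 248.0625 falls short of 56457/37 but 15.75³ = 3906.984375 reaches it, so n = 3.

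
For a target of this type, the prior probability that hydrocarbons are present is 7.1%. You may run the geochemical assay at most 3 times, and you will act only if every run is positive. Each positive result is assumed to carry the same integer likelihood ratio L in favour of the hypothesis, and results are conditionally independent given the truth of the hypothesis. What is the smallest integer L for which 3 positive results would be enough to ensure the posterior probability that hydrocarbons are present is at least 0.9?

Prior odds = 0.071/0.929 = 71/929.
Target odds = 0.9/0.1 = 9.
Need L³ ≥ 9 ÷ (71/929) = 8361/71.
4³ = 64 < 8361/71 ≤ 125 = 5³, so L = 5.

5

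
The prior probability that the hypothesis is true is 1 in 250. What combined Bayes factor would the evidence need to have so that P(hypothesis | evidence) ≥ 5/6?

1245

Prior odds = 0.004/0.996 = 1/249.
Target odds = (5/6)/(1/6) = 5.
Required Bayes factor = 5 ÷ (1/249) = 1245.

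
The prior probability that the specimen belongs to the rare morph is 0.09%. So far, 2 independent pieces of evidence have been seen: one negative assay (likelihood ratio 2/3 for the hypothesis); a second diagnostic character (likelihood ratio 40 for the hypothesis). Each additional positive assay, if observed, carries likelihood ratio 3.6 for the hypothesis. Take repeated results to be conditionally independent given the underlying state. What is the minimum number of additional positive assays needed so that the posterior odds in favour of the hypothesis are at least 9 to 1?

Prior odds = 0.0009/0.9991 = 9/9991.
Combined Bayes factor of the evidence already in hand = (2/3) × 40 = 80/3.
Odds after that evidence = (9/9991) × 80/3 = 240/9991.
Target odds = 9.
Need 3.6ⁿ ≥ 9 ÷ (240/9991) = 374.6625.
3.6⁴ = 167.9616 falls short of 374.6625 but 3.6⁵ = 604.66176 reaches it, so n = 5.

5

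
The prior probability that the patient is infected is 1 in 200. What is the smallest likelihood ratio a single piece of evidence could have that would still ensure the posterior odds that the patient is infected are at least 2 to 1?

Prior odds = 0.005/0.995 = 1/199.
Target odds = 2.
Required Bayes factor = 2 ÷ (1/199) = 398.

398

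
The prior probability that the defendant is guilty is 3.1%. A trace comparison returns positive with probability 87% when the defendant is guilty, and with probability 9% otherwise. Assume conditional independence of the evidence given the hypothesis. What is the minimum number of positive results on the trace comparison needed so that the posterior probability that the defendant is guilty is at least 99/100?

Prior odds = 0.031/0.969 = 31/969.
Likelihood ratio of a positive result = 0.87/0.09 = 29/3.
Target posterior odds = 0.99/0.01 = 99.
Need (31/969) × (29/3)ⁿ ≥ 99, i.e. (29/3)ⁿ ≥ 95931/31.
(29/3)³ = 24389/27 falls short of 95931/31 but (29/3)⁴ = 707281/81 reaches it, so n = 4.

4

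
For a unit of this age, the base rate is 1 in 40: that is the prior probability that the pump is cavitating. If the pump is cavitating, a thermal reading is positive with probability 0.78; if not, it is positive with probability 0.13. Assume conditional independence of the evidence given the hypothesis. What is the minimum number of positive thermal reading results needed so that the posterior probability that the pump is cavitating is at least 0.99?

Prior odds: 0.025 ÷ 0.975 = 1/39.
Likelihood ratio of a positive = 0.78/0.13 = 6.
Target odds: 0.99 ÷ 0.01 = 99.
Need (1/39) × 6ⁿ ≥ 99, i.e. 6ⁿ ≥ 3861.
6⁴ = 1296 falls short of 3861 but 6⁵ = 7776 reaches it, so n = 5.

5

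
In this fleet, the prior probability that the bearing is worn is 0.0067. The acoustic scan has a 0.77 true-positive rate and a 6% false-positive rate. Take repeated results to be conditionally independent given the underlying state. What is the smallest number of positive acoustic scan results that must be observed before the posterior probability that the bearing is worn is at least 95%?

4

Prior odds: 0.0067 ÷ 0.9933 = 67/9933.
Likelihood ratio of a positive result = 0.77/0.06 = 77/6.
Target odds: 0.95 ÷ 0.05 = 19.
Need (67/9933) × (77/6)ⁿ ≥ 19, i.e. (77/6)ⁿ ≥ 188727/67.
(77/6)³ = 456533/216 falls short of 188727/67 but (77/6)⁴ = 35153041/1296 reaches it, so n = 4.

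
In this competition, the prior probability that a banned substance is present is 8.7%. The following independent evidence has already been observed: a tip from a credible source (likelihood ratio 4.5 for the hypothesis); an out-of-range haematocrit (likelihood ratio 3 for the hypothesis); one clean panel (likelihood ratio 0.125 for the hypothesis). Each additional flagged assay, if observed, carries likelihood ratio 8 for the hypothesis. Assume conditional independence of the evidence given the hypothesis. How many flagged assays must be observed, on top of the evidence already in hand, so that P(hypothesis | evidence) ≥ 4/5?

Prior odds = 0.087/0.913 = 87/913.
Combined Bayes factor of the evidence already in hand = 4.5 × 3 × 0.125 = 1.6875.
Odds after that evidence = (87/913) × 1.6875 = 2349/14608.
Target odds = 0.8/0.2 = 4.
Need 8ⁿ ≥ 4 ÷ (2349/14608) = 58432/2349.
8¹ = 8 falls short of 58432/2349 but 8² = 64 reaches it, so n = 2.

2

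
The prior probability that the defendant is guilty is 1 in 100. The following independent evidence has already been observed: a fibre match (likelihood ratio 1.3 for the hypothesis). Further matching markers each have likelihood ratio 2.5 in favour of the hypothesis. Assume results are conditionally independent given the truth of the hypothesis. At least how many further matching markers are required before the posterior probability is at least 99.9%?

Prior odds = 0.01/0.99 = 1/99.
Bayes factor of the evidence already in hand = 1.3.
Odds after that evidence = (1/99) × 1.3 = 13/990.
Target odds = 0.999/0.001 = 999.
Need 2.5ⁿ ≥ 999 ÷ (13/990) = 989010/13.
2.5¹² = 244140625/4096 falls short of 989010/13 but 2.5¹³ ≈149012 reaches it, so n = 13.

13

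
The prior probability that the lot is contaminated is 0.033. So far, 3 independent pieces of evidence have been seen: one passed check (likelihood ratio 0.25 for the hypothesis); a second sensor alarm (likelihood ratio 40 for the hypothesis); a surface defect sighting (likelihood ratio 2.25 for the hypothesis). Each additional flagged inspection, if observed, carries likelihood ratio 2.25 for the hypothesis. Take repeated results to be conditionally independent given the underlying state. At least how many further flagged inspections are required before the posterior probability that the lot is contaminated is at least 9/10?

Prior odds = 0.033/0.967 = 33/967.
Combined Bayes factor of the evidence already in hand = 0.25 × 40 × 2.25 = 22.5.
Odds after that evidence = (33/967) × 22.5 = 1485/1934.
Target odds = 0.9/0.1 = 9.
Need 2.25ⁿ ≥ 9 ÷ (1485/1934) = 1934/165.
2.25³ = 11.390625 falls short of 1934/165 but 2.25⁴ = 25.62890625 reaches it, so n = 4.

4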